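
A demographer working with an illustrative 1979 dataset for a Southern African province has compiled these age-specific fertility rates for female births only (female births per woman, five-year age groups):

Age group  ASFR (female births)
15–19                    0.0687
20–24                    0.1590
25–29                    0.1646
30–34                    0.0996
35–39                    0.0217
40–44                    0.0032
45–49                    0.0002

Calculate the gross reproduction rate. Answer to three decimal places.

Sum of female ASFRs = 0.0687 + 0.1590 + 0.1646 + 0.0996 + 0.0217 + 0.0032 + 0.0002 = 0.5170
GRR = 5 × 0.5170 = 2.585

2.585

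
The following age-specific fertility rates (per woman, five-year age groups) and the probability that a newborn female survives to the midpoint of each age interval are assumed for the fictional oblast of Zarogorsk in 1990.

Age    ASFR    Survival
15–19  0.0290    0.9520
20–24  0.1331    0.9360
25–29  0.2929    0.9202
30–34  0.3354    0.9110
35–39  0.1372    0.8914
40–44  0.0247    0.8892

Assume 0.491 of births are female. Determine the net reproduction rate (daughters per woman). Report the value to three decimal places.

2.140

Proportion female at birth = 0.491.
Survival-weighted fertility by age (5·fₓ·Sₓ):
  15–19: 5 × 0.0290 × 0.9520 = 0.13804
  20–24: 5 × 0.1331 × 0.9360 = 0.62291
  25–29: 5 × 0.2929 × 0.9202 = 1.34763
  30–34: 5 × 0.3354 × 0.9110 = 1.52775
  35–39: 5 × 0.1372 × 0.8914 = 0.61150
  40–44: 5 × 0.0247 × 0.8892 = 0.10982
Sum = 4.35765
NRR = 0.491 × 4.35765 = 2.13961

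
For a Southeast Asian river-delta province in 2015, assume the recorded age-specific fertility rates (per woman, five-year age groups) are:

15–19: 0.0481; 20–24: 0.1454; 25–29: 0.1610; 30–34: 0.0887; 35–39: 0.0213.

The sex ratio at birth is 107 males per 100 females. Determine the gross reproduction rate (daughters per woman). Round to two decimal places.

1.12

Proportion female at birth = 100 / (100 + 107) = 0.48309.
Sum of ASFRs = 0.0481 + 0.1454 + 0.1610 + 0.0887 + 0.0213 = 0.4645
TFR = 5 × 0.4645 = 2.3225
GRR = 0.48309 × 2.3225 = 1.12198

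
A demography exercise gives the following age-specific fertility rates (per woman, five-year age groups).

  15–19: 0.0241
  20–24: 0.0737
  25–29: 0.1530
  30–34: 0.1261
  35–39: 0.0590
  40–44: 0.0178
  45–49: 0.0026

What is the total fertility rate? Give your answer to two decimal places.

2.28

Sum of ASFRs = 0.0241 + 0.0737 + 0.1530 + 0.1261 + 0.0590 + 0.0178 + 0.0026 = 0.4563
TFR = 5 × 0.4563 = 2.2815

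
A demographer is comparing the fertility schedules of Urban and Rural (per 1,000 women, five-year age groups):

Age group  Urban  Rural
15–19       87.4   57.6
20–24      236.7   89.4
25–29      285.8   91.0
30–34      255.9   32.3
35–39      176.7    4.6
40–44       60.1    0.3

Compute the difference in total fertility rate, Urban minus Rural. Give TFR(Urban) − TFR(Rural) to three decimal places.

4.137

Urban:
  Sum of ASFRs = 87.4 + 236.7 + 285.8 + 255.9 + 176.7 + 60.1 = 1102.6
  TFR = 5 × 1102.6 / 1000 = 5.513
Rural:
  Sum of ASFRs = 57.6 + 89.4 + 91.0 + 32.3 + 4.6 + 0.3 = 275.2
  TFR = 5 × 275.2 / 1000 = 1.376
Difference = 5.513 − 1.376 = 4.137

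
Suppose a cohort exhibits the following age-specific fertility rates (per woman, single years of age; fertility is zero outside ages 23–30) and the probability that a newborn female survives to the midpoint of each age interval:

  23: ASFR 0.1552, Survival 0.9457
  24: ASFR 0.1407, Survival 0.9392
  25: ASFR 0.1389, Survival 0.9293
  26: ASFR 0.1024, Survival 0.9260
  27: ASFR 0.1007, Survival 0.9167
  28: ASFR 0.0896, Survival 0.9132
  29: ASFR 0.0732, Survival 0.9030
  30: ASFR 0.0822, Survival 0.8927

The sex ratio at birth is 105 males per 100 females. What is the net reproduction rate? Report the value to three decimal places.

0.398

Proportion female at birth = 100 / (100 + 105) = 0.48780.
Each age group contributes 1 × ASFR × survival:
  23: 1 × 0.1552 × 0.9457 = 0.14677
  24: 1 × 0.1407 × 0.9392 = 0.13215
  25: 1 × 0.1389 × 0.9293 = 0.12908
  26: 1 × 0.1024 × 0.9260 = 0.09482
  27: 1 × 0.1007 × 0.9167 = 0.09231
  28: 1 × 0.0896 × 0.9132 = 0.08182
  29: 1 × 0.0732 × 0.9030 = 0.06610
  30: 1 × 0.0822 × 0.8927 = 0.07338
Sum = 0.81643
NRR = 0.48780 × 0.81643 = 0.39825
With NRR below 1 the population is below replacement fertility.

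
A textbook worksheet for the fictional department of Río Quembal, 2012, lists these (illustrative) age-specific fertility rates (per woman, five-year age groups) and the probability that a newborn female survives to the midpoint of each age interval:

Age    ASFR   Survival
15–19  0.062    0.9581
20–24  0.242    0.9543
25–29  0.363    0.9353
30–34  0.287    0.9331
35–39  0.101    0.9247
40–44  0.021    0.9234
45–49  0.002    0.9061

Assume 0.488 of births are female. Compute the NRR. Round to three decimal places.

2.470

Proportion female at birth = 0.488.
Each age group contributes 5 × ASFR × survival:
  15–19: 5 × 0.062 × 0.9581 = 0.29701
  20–24: 5 × 0.242 × 0.9543 = 1.15470
  25–29: 5 × 0.363 × 0.9353 = 1.69757
  30–34: 5 × 0.287 × 0.9331 = 1.33900
  35–39: 5 × 0.101 × 0.9247 = 0.46697
  40–44: 5 × 0.021 × 0.9234 = 0.09696
  45–49: 5 × 0.002 × 0.9061 = 0.00906
Sum = 5.06127
NRR = 0.488 × 5.06127 = 2.46990
With NRR above 1 the population is above replacement fertility.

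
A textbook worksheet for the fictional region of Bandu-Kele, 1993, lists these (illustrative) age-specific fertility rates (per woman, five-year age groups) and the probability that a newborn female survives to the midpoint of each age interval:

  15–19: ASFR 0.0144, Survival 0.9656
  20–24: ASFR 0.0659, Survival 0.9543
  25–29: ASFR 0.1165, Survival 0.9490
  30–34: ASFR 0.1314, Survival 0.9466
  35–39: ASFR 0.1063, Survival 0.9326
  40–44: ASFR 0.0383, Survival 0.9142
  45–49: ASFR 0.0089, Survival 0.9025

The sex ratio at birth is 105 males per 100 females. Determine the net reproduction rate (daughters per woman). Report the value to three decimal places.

1.107

Proportion female at birth = 100 / (100 + 105) = 0.48780.
Per-age-group product (5 × ASFR × survival probability):
  15–19: 5 × 0.0144 × 0.9656 = 0.06952
  20–24: 5 × 0.0659 × 0.9543 = 0.31444
  25–29: 5 × 0.1165 × 0.9490 = 0.55279
  30–34: 5 × 0.1314 × 0.9466 = 0.62192
  35–39: 5 × 0.1063 × 0.9326 = 0.49568
  40–44: 5 × 0.0383 × 0.9142 = 0.17507
  45–49: 5 × 0.0089 × 0.9025 = 0.04016
Sum = 2.26958
NRR = 0.48780 × 2.26958 = 1.10710
NRR > 1, so each generation more than replaces itself.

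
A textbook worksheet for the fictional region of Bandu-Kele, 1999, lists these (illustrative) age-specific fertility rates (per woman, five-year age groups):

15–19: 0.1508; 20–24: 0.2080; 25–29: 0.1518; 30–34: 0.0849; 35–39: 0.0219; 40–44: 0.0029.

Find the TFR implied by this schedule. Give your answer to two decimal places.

Sum of ASFRs = 0.1508 + 0.2080 + 0.1518 + 0.0849 + 0.0219 + 0.0029 = 0.6203
TFR = 5 × 0.6203 = 3.1015

3.10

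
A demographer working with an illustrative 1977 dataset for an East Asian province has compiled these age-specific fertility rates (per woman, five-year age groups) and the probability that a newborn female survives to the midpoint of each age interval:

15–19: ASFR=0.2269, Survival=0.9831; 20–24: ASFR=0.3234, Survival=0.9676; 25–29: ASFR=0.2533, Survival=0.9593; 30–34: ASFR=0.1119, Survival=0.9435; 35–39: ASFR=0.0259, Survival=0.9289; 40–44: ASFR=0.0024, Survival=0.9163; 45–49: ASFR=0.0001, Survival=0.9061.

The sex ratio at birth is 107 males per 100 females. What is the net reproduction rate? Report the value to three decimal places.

2.200

Proportion female at birth = 100 / (100 + 107) = 0.48309.
Survival-weighted fertility by age (5·fₓ·Sₓ):
  15–19: 5 × 0.2269 × 0.9831 = 1.11533
  20–24: 5 × 0.3234 × 0.9676 = 1.56461
  25–29: 5 × 0.2533 × 0.9593 = 1.21495
  30–34: 5 × 0.1119 × 0.9435 = 0.52789
  35–39: 5 × 0.0259 × 0.9289 = 0.12029
  40–44: 5 × 0.0024 × 0.9163 = 0.01100
  45–49: 5 × 0.0001 × 0.9061 = 0.00045
Sum = 4.55452
NRR = 0.48309 × 4.55452 = 2.20024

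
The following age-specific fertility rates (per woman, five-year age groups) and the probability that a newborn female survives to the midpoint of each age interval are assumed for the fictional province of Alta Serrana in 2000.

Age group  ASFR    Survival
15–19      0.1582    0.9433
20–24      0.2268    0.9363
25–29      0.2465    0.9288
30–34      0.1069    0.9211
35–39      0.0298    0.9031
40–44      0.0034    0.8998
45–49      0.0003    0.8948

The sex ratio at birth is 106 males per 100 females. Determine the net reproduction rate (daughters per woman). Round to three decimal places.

1.746

Proportion female at birth = 100 / (100 + 106) = 0.48544.
Per-age-group product (5 × ASFR × survival probability):
  15–19: 5 × 0.1582 × 0.9433 = 0.74615
  20–24: 5 × 0.2268 × 0.9363 = 1.06176
  25–29: 5 × 0.2465 × 0.9288 = 1.14475
  30–34: 5 × 0.1069 × 0.9211 = 0.49233
  35–39: 5 × 0.0298 × 0.9031 = 0.13456
  40–44: 5 × 0.0034 × 0.8998 = 0.01530
  45–49: 5 × 0.0003 × 0.8948 = 0.00134
Sum = 3.59619
NRR = 0.48544 × 3.59619 = 1.74573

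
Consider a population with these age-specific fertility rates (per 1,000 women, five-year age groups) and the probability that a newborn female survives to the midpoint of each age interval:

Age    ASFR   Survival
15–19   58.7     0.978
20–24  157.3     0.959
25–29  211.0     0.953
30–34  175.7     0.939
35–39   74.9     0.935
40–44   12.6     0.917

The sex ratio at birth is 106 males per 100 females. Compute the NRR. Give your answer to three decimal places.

Proportion female at birth = 100 / (100 + 106) = 0.48544.
Per-age-group product (5 × ASFR × survival probability):
  15–19: 5 × 58.7/1000 × 0.978 = 0.28704
  20–24: 5 × 157.3/1000 × 0.959 = 0.75425
  25–29: 5 × 211.0/1000 × 0.953 = 1.00542
  30–34: 5 × 175.7/1000 × 0.939 = 0.82491
  35–39: 5 × 74.9/1000 × 0.935 = 0.35016
  40–44: 5 × 12.6/1000 × 0.917 = 0.05777
Sum = 3.27955
NRR = 0.48544 × 3.27955 = 1.59202

1.592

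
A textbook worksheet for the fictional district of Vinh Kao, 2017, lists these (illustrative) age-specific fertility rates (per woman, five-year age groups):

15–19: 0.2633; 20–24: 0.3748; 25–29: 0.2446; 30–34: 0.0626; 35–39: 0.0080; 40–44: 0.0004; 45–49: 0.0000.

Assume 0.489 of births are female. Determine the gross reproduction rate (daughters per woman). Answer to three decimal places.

2.332

Proportion female at birth = 0.489.
Sum of ASFRs = 0.2633 + 0.3748 + 0.2446 + 0.0626 + 0.0080 + 0.0004 + 0.0000 = 0.9537
TFR = 5 × 0.9537 = 4.7685
GRR = 0.489 × 4.7685 = 2.33180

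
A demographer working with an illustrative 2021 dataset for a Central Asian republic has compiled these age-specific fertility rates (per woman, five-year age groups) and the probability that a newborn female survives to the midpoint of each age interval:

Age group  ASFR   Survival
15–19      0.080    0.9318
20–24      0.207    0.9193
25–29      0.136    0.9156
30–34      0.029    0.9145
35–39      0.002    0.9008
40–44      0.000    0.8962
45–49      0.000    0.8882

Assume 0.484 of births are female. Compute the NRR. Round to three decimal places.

Proportion female at birth = 0.484.
Each age group contributes 5 × ASFR × survival:
  15–19: 5 × 0.080 × 0.9318 = 0.37272
  20–24: 5 × 0.207 × 0.9193 = 0.95148
  25–29: 5 × 0.136 × 0.9156 = 0.62261
  30–34: 5 × 0.029 × 0.9145 = 0.13260
  35–39: 5 × 0.002 × 0.9008 = 0.00901
  40–44: 5 × 0.000 × 0.8962 = 0.00000
  45–49: 5 × 0.000 × 0.8882 = 0.00000
Sum = 2.08842
NRR = 0.484 × 2.08842 = 1.01080
NRR > 1, so each generation more than replaces itself.

1.011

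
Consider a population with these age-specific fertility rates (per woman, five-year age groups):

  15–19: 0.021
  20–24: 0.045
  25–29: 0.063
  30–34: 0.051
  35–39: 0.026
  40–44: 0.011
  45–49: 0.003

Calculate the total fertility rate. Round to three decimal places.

1.100

Sum of ASFRs = 0.021 + 0.045 + 0.063 + 0.051 + 0.026 + 0.011 + 0.003 = 0.220
TFR = 5 × 0.220 = 1.1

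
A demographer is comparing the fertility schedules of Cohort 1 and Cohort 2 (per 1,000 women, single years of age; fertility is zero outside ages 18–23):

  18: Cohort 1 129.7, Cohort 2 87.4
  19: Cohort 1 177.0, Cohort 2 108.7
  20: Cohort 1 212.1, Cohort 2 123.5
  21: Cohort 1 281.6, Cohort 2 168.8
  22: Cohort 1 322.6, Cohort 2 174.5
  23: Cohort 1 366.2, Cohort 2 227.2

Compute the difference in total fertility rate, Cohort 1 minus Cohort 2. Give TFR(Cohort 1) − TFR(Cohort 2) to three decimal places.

0.599

Cohort 1:
  Sum of ASFRs = 129.7 + 177.0 + 212.1 + 281.6 + 322.6 + 366.2 = 1489.2
  TFR = 1489.2 / 1000 = 1.4892
Cohort 2:
  Sum of ASFRs = 87.4 + 108.7 + 123.5 + 168.8 + 174.5 + 227.2 = 890.1
  TFR = 890.1 / 1000 = 0.8901
Difference = 1.4892 − 0.8901 = 0.5991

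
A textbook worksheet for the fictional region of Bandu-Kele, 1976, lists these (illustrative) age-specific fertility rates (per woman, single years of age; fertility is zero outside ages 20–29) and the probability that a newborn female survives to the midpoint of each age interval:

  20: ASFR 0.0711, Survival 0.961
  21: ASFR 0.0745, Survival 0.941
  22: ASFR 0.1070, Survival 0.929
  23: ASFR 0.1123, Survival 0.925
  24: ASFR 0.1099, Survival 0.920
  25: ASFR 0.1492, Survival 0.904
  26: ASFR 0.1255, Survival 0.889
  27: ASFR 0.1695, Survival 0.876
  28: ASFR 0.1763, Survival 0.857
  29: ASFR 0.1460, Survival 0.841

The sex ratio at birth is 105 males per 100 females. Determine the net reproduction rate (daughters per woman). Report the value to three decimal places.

Proportion female at birth = 100 / (100 + 105) = 0.48780.
Per-age-group product (1 × ASFR × survival probability):
  20: 1 × 0.0711 × 0.961 = 0.06833
  21: 1 × 0.0745 × 0.941 = 0.07010
  22: 1 × 0.1070 × 0.929 = 0.09940
  23: 1 × 0.1123 × 0.925 = 0.10388
  24: 1 × 0.1099 × 0.920 = 0.10111
  25: 1 × 0.1492 × 0.904 = 0.13488
  26: 1 × 0.1255 × 0.889 = 0.11157
  27: 1 × 0.1695 × 0.876 = 0.14848
  28: 1 × 0.1763 × 0.857 = 0.15109
  29: 1 × 0.1460 × 0.841 = 0.12279
Sum = 1.11163
NRR = 0.48780 × 1.11163 = 0.54225
An NRR under 1 implies long-run decline under these rates.

0.542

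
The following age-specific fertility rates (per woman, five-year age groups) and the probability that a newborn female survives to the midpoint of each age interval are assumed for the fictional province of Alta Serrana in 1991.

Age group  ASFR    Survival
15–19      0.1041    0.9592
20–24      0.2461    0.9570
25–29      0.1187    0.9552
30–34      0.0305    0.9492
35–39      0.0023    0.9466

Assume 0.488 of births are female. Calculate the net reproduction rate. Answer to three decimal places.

Proportion female at birth = 0.488.
Weighting each age-specific rate by interval width and survival:
  15–19: 5 × 0.1041 × 0.9592 = 0.49926
  20–24: 5 × 0.2461 × 0.9570 = 1.17759
  25–29: 5 × 0.1187 × 0.9552 = 0.56691
  30–34: 5 × 0.0305 × 0.9492 = 0.14475
  35–39: 5 × 0.0023 × 0.9466 = 0.01089
Sum = 2.39940
NRR = 0.488 × 2.39940 = 1.17091

1.171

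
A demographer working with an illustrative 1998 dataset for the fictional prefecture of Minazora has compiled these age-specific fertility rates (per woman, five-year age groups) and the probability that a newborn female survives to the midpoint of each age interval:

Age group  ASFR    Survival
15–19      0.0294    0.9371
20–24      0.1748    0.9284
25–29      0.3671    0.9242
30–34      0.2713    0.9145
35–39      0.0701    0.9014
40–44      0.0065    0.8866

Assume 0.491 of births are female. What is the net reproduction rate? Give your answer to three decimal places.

Proportion female at birth = 0.491.
Each age group contributes 5 × ASFR × survival:
  15–19: 5 × 0.0294 × 0.9371 = 0.13775
  20–24: 5 × 0.1748 × 0.9284 = 0.81142
  25–29: 5 × 0.3671 × 0.9242 = 1.69637
  30–34: 5 × 0.2713 × 0.9145 = 1.24052
  35–39: 5 × 0.0701 × 0.9014 = 0.31594
  40–44: 5 × 0.0065 × 0.8866 = 0.02881
Sum = 4.23081
NRR = 0.491 × 4.23081 = 2.07733

2.077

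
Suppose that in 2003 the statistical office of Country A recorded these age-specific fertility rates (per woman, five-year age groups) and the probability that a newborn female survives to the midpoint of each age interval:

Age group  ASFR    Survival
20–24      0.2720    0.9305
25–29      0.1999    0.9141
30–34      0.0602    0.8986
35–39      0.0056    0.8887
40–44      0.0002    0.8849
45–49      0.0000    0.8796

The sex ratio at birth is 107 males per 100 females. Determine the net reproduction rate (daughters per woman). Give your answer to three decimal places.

1.196

Proportion female at birth = 100 / (100 + 107) = 0.48309.
Survival-weighted fertility by age (5·fₓ·Sₓ):
  20–24: 5 × 0.2720 × 0.9305 = 1.26548
  25–29: 5 × 0.1999 × 0.9141 = 0.91364
  30–34: 5 × 0.0602 × 0.8986 = 0.27048
  35–39: 5 × 0.0056 × 0.8887 = 0.02488
  40–44: 5 × 0.0002 × 0.8849 = 0.00088
  45–49: 5 × 0.0000 × 0.8796 = 0.00000
Sum = 2.47536
NRR = 0.48309 × 2.47536 = 1.19582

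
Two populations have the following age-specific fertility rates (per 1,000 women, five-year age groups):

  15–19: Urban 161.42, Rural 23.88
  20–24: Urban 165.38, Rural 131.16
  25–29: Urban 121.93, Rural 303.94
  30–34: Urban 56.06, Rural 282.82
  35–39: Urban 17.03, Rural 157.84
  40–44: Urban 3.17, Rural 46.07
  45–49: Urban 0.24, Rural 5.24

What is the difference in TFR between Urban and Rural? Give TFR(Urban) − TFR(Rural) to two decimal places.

Urban:
  Sum of ASFRs = 161.42 + 165.38 + 121.93 + 56.06 + 17.03 + 3.17 + 0.24 = 525.23
  TFR = 5 × 525.23 / 1000 = 2.62615
Rural:
  Sum of ASFRs = 23.88 + 131.16 + 303.94 + 282.82 + 157.84 + 46.07 + 5.24 = 950.95
  TFR = 5 × 950.95 / 1000 = 4.75475
Difference = 2.62615 − 4.75475 = -2.1286

-2.13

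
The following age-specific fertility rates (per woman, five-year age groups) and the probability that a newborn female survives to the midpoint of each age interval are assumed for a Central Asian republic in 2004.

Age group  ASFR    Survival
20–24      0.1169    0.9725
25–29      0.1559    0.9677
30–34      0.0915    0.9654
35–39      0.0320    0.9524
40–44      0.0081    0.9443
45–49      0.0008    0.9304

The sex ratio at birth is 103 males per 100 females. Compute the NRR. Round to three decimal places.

Proportion female at birth = 100 / (100 + 103) = 0.49261.
Per-age-group product (5 × ASFR × survival probability):
  20–24: 5 × 0.1169 × 0.9725 = 0.56843
  25–29: 5 × 0.1559 × 0.9677 = 0.75432
  30–34: 5 × 0.0915 × 0.9654 = 0.44167
  35–39: 5 × 0.0320 × 0.9524 = 0.15238
  40–44: 5 × 0.0081 × 0.9443 = 0.03824
  45–49: 5 × 0.0008 × 0.9304 = 0.00372
Sum = 1.95876
NRR = 0.49261 × 1.95876 = 0.96490
With NRR below 1 the population is below replacement fertility.

0.965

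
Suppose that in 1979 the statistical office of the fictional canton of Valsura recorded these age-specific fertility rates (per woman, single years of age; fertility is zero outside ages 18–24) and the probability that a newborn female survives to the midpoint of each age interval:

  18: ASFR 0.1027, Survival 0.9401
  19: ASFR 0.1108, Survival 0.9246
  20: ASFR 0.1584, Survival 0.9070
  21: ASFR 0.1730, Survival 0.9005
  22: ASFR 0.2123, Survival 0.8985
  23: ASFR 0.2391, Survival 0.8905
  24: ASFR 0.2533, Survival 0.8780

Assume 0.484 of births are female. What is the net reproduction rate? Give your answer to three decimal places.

Proportion female at birth = 0.484.
Each age group contributes 1 × ASFR × survival:
  18: 1 × 0.1027 × 0.9401 = 0.09655
  19: 1 × 0.1108 × 0.9246 = 0.10245
  20: 1 × 0.1584 × 0.9070 = 0.14367
  21: 1 × 0.1730 × 0.9005 = 0.15579
  22: 1 × 0.2123 × 0.8985 = 0.19075
  23: 1 × 0.2391 × 0.8905 = 0.21292
  24: 1 × 0.2533 × 0.8780 = 0.22240
Sum = 1.12453
NRR = 0.484 × 1.12453 = 0.54427

0.544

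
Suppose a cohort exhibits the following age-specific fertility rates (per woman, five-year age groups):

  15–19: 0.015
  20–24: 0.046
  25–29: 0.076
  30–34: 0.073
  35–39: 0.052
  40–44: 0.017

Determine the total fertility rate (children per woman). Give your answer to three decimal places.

1.395

Sum of ASFRs = 0.015 + 0.046 + 0.076 + 0.073 + 0.052 + 0.017 = 0.279
TFR = 5 × 0.279 = 1.395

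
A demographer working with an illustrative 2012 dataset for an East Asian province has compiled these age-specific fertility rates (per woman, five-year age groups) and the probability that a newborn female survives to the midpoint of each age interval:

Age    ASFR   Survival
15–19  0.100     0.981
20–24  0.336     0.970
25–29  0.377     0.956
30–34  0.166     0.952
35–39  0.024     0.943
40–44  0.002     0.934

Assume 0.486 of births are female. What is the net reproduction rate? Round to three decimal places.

Proportion female at birth = 0.486.
Per-age-group product (5 × ASFR × survival probability):
  15–19: 5 × 0.100 × 0.981 = 0.49050
  20–24: 5 × 0.336 × 0.970 = 1.62960
  25–29: 5 × 0.377 × 0.956 = 1.80206
  30–34: 5 × 0.166 × 0.952 = 0.79016
  35–39: 5 × 0.024 × 0.943 = 0.11316
  40–44: 5 × 0.002 × 0.934 = 0.00934
Sum = 4.83482
NRR = 0.486 × 4.83482 = 2.34972

2.350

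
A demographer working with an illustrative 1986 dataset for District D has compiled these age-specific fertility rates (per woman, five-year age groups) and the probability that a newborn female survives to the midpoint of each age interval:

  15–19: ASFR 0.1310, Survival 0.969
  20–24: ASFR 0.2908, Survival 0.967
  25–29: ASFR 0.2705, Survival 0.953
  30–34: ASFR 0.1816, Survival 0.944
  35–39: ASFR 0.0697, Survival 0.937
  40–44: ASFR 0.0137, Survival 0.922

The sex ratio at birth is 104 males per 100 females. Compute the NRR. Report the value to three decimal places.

Proportion female at birth = 100 / (100 + 104) = 0.49020.
Weighting each age-specific rate by interval width and survival:
  15–19: 5 × 0.1310 × 0.969 = 0.63470
  20–24: 5 × 0.2908 × 0.967 = 1.40602
  25–29: 5 × 0.2705 × 0.953 = 1.28893
  30–34: 5 × 0.1816 × 0.944 = 0.85715
  35–39: 5 × 0.0697 × 0.937 = 0.32654
  40–44: 5 × 0.0137 × 0.922 = 0.06316
Sum = 4.57650
NRR = 0.49020 × 4.57650 = 2.24340

2.243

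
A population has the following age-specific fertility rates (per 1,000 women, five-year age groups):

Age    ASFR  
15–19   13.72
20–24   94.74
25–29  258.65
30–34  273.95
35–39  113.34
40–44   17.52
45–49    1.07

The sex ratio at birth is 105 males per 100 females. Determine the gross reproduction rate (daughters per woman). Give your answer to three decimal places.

1.885

Proportion female at birth = 100 / (100 + 105) = 0.48780.
Sum of ASFRs = 13.72 + 94.74 + 258.65 + 273.95 + 113.34 + 17.52 + 1.07 = 772.99
TFR = 5 × 772.99 / 1000 = 3.86495
GRR = 0.48780 × 3.86495 = 1.88532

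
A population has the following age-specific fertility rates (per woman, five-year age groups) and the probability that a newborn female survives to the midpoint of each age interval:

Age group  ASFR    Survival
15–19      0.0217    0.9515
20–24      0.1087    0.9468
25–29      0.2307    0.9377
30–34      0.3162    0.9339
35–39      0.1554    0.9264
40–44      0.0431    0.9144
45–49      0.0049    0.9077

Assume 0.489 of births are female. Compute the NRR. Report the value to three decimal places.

2.012

Proportion female at birth = 0.489.
Survival-weighted fertility by age (5·fₓ·Sₓ):
  15–19: 5 × 0.0217 × 0.9515 = 0.10324
  20–24: 5 × 0.1087 × 0.9468 = 0.51459
  25–29: 5 × 0.2307 × 0.9377 = 1.08164
  30–34: 5 × 0.3162 × 0.9339 = 1.47650
  35–39: 5 × 0.1554 × 0.9264 = 0.71981
  40–44: 5 × 0.0431 × 0.9144 = 0.19705
  45–49: 5 × 0.0049 × 0.9077 = 0.02224
Sum = 4.11507
NRR = 0.489 × 4.11507 = 2.01227
With NRR above 1 the population is above replacement fertility.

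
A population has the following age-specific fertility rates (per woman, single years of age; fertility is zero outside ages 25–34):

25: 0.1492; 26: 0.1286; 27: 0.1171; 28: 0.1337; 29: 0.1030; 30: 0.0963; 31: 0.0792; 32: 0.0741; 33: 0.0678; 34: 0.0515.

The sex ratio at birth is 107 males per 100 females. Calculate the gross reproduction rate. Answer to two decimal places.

0.48

Proportion female at birth = 100 / (100 + 107) = 0.48309.
Sum of ASFRs = 0.1492 + 0.1286 + 0.1171 + 0.1337 + 0.1030 + 0.0963 + 0.0792 + 0.0741 + 0.0678 + 0.0515 = 1.0005
TFR = 1.0005
GRR = 0.48309 × 1.0005 = 0.48333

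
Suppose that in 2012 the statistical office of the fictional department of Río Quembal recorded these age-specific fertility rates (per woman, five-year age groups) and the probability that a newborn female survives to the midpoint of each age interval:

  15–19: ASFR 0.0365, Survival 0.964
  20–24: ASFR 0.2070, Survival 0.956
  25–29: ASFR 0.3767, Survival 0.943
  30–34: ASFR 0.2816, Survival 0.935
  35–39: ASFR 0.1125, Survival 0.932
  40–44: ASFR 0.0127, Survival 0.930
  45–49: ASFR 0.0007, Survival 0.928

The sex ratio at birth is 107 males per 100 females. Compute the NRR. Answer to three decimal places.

2.340

Proportion female at birth = 100 / (100 + 107) = 0.48309.
Each age group contributes 5 × ASFR × survival:
  15–19: 5 × 0.0365 × 0.964 = 0.17593
  20–24: 5 × 0.2070 × 0.956 = 0.98946
  25–29: 5 × 0.3767 × 0.943 = 1.77614
  30–34: 5 × 0.2816 × 0.935 = 1.31648
  35–39: 5 × 0.1125 × 0.932 = 0.52425
  40–44: 5 × 0.0127 × 0.930 = 0.05906
  45–49: 5 × 0.0007 × 0.928 = 0.00325
Sum = 4.84457
NRR = 0.48309 × 4.84457 = 2.34036
NRR > 1, so each generation more than replaces itself.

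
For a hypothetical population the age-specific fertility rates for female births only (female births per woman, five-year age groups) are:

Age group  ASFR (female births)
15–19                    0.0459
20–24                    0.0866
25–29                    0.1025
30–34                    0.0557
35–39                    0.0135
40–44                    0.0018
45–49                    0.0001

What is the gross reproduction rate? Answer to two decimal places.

Sum of female ASFRs = 0.0459 + 0.0866 + 0.1025 + 0.0557 + 0.0135 + 0.0018 + 0.0001 = 0.3061
GRR = 5 × 0.3061 = 1.5305

1.53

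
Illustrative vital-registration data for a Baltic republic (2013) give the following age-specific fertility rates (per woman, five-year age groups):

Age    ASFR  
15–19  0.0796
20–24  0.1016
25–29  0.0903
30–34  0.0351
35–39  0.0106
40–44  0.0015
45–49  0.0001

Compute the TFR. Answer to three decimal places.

Sum of ASFRs = 0.0796 + 0.1016 + 0.0903 + 0.0351 + 0.0106 + 0.0015 + 0.0001 = 0.3188
TFR = 5 × 0.3188 = 1.594

1.594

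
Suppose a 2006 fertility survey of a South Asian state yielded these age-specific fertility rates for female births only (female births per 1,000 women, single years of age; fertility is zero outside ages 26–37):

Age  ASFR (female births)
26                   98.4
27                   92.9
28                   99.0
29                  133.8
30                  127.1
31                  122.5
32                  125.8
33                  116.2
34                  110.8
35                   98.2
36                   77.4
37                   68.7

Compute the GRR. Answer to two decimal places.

Sum of female ASFRs = 98.4 + 92.9 + 99.0 + 133.8 + 127.1 + 122.5 + 125.8 + 116.2 + 110.8 + 98.2 + 77.4 + 68.7 = 1270.8
GRR = 1270.8 / 1000 = 1.2708

1.27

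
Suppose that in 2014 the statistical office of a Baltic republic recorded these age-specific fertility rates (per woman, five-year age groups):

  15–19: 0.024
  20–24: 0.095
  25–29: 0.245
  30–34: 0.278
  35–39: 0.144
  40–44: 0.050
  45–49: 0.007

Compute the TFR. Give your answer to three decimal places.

Sum of ASFRs = 0.024 + 0.095 + 0.245 + 0.278 + 0.144 + 0.050 + 0.007 = 0.843
TFR = 5 × 0.843 = 4.215

4.215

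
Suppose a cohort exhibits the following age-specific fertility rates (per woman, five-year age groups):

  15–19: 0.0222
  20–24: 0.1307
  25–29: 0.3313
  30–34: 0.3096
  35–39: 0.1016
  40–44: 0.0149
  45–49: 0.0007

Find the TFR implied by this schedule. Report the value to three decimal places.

4.555

Sum of ASFRs = 0.0222 + 0.1307 + 0.3313 + 0.3096 + 0.1016 + 0.0149 + 0.0007 = 0.9110
TFR = 5 × 0.9110 = 4.555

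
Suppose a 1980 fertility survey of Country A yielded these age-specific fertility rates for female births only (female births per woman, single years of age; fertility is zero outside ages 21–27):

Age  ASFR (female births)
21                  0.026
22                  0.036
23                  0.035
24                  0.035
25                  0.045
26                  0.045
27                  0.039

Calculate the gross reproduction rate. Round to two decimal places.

Sum of female ASFRs = 0.026 + 0.036 + 0.035 + 0.035 + 0.045 + 0.045 + 0.039 = 0.261
GRR = 0.261

0.26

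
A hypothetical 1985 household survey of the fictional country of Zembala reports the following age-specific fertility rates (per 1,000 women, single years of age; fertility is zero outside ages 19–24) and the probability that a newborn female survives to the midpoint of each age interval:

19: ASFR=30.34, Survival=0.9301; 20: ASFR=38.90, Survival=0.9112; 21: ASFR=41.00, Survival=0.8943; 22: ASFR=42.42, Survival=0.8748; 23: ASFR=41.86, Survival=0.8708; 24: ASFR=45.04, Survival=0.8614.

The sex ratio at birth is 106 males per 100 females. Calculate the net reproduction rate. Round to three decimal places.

Proportion female at birth = 100 / (100 + 106) = 0.48544.
Per-age-group product (1 × ASFR × survival probability):
  19: 1 × 30.34/1000 × 0.9301 = 0.02822
  20: 1 × 38.90/1000 × 0.9112 = 0.03545
  21: 1 × 41.00/1000 × 0.8943 = 0.03667
  22: 1 × 42.42/1000 × 0.8748 = 0.03711
  23: 1 × 41.86/1000 × 0.8708 = 0.03645
  24: 1 × 45.04/1000 × 0.8614 = 0.03880
Sum = 0.21270
NRR = 0.48544 × 0.21270 = 0.10325
NRR < 1, so the cohort does not fully replace itself.

0.103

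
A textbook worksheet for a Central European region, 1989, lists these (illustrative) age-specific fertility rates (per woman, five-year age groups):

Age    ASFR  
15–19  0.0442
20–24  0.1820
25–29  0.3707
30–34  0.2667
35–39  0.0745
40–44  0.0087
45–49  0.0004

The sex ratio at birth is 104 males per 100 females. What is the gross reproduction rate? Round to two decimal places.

Proportion female at birth = 100 / (100 + 104) = 0.49020.
Sum of ASFRs = 0.0442 + 0.1820 + 0.3707 + 0.2667 + 0.0745 + 0.0087 + 0.0004 = 0.9472
TFR = 5 × 0.9472 = 4.736
GRR = 0.49020 × 4.736 = 2.32159

2.32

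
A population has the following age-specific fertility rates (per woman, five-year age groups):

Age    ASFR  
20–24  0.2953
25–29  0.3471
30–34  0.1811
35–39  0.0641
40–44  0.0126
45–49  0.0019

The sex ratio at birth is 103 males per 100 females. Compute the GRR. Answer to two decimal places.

Proportion female at birth = 100 / (100 + 103) = 0.49261.
Sum of ASFRs = 0.2953 + 0.3471 + 0.1811 + 0.0641 + 0.0126 + 0.0019 = 0.9021
TFR = 5 × 0.9021 = 4.5105
GRR = 0.49261 × 4.5105 = 2.22192

2.22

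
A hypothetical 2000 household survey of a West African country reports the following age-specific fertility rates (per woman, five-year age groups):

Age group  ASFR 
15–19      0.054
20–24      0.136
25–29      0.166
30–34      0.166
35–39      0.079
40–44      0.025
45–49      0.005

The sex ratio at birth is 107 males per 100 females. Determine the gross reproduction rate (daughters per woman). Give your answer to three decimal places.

1.524

Proportion female at birth = 100 / (100 + 107) = 0.48309.
Sum of ASFRs = 0.054 + 0.136 + 0.166 + 0.166 + 0.079 + 0.025 + 0.005 = 0.631
TFR = 5 × 0.631 = 3.155
GRR = 0.48309 × 3.155 = 1.52415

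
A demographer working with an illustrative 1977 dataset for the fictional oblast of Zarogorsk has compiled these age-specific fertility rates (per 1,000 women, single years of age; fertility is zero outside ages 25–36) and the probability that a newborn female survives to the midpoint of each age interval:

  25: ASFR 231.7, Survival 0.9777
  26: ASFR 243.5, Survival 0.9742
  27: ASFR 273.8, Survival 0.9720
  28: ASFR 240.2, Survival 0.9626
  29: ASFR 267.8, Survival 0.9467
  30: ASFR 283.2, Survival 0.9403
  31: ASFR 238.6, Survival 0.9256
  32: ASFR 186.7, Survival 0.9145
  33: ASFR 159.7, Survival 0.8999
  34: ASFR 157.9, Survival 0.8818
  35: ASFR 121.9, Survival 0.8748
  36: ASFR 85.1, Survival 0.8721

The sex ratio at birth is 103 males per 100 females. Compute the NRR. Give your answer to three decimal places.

Proportion female at birth = 100 / (100 + 103) = 0.49261.
Weighting each age-specific rate by interval width and survival:
  25: 1 × 231.7/1000 × 0.9777 = 0.22653
  26: 1 × 243.5/1000 × 0.9742 = 0.23722
  27: 1 × 273.8/1000 × 0.9720 = 0.26613
  28: 1 × 240.2/1000 × 0.9626 = 0.23122
  29: 1 × 267.8/1000 × 0.9467 = 0.25353
  30: 1 × 283.2/1000 × 0.9403 = 0.26629
  31: 1 × 238.6/1000 × 0.9256 = 0.22085
  32: 1 × 186.7/1000 × 0.9145 = 0.17074
  33: 1 × 159.7/1000 × 0.8999 = 0.14371
  34: 1 × 157.9/1000 × 0.8818 = 0.13924
  35: 1 × 121.9/1000 × 0.8748 = 0.10664
  36: 1 × 85.1/1000 × 0.8721 = 0.07422
Sum = 2.33632
NRR = 0.49261 × 2.33632 = 1.15089

1.151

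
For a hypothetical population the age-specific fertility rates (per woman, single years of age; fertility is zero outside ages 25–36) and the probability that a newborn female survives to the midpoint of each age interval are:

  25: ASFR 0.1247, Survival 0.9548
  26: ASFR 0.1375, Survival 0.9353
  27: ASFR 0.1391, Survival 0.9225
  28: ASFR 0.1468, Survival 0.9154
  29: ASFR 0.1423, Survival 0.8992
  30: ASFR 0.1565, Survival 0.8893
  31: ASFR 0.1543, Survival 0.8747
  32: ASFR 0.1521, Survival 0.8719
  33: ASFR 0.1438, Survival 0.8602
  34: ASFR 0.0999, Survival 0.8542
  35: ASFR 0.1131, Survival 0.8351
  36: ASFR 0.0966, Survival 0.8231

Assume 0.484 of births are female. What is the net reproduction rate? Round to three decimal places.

0.691

Proportion female at birth = 0.484.
Survival-weighted fertility by age (1·fₓ·Sₓ):
  25: 1 × 0.1247 × 0.9548 = 0.11906
  26: 1 × 0.1375 × 0.9353 = 0.12860
  27: 1 × 0.1391 × 0.9225 = 0.12832
  28: 1 × 0.1468 × 0.9154 = 0.13438
  29: 1 × 0.1423 × 0.8992 = 0.12796
  30: 1 × 0.1565 × 0.8893 = 0.13918
  31: 1 × 0.1543 × 0.8747 = 0.13497
  32: 1 × 0.1521 × 0.8719 = 0.13262
  33: 1 × 0.1438 × 0.8602 = 0.12370
  34: 1 × 0.0999 × 0.8542 = 0.08533
  35: 1 × 0.1131 × 0.8351 = 0.09445
  36: 1 × 0.0966 × 0.8231 = 0.07951
Sum = 1.42808
NRR = 0.484 × 1.42808 = 0.69119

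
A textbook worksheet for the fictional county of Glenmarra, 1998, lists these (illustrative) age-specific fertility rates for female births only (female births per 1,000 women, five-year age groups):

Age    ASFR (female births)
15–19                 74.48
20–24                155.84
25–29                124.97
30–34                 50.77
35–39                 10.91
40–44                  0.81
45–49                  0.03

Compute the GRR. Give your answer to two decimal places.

2.09

Sum of female ASFRs = 74.48 + 155.84 + 124.97 + 50.77 + 10.91 + 0.81 + 0.03 = 417.81
GRR = 5 × 417.81 / 1000 = 2.08905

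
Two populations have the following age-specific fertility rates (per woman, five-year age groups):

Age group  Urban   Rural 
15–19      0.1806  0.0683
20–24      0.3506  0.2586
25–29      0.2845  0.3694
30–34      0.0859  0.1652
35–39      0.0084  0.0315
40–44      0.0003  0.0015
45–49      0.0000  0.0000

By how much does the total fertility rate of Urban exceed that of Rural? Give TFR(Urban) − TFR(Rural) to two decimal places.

0.08

Urban:
  Sum of ASFRs = 0.1806 + 0.3506 + 0.2845 + 0.0859 + 0.0084 + 0.0003 + 0.0000 = 0.9103
  TFR = 5 × 0.9103 = 4.5515
Rural:
  Sum of ASFRs = 0.0683 + 0.2586 + 0.3694 + 0.1652 + 0.0315 + 0.0015 + 0.0000 = 0.8945
  TFR = 5 × 0.8945 = 4.4725
Difference = 4.5515 − 4.4725 = 0.079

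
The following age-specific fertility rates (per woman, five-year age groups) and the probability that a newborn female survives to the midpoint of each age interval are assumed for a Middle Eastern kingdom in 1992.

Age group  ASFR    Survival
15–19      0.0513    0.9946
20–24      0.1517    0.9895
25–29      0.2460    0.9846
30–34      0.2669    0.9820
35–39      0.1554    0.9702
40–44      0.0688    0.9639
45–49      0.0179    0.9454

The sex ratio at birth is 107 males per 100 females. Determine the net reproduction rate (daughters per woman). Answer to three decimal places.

Proportion female at birth = 100 / (100 + 107) = 0.48309.
Weighting each age-specific rate by interval width and survival:
  15–19: 5 × 0.0513 × 0.9946 = 0.25511
  20–24: 5 × 0.1517 × 0.9895 = 0.75054
  25–29: 5 × 0.2460 × 0.9846 = 1.21106
  30–34: 5 × 0.2669 × 0.9820 = 1.31048
  35–39: 5 × 0.1554 × 0.9702 = 0.75385
  40–44: 5 × 0.0688 × 0.9639 = 0.33158
  45–49: 5 × 0.0179 × 0.9454 = 0.08461
Sum = 4.69723
NRR = 0.48309 × 4.69723 = 2.26918
An NRR exceeding 1 indicates intrinsic growth under these rates.

2.269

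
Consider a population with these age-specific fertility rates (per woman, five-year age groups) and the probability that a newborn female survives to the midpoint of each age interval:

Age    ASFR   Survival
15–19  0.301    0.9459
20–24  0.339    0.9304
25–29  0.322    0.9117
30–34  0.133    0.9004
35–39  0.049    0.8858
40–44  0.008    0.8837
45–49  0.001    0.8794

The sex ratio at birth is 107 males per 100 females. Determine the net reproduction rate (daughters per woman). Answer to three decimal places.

Proportion female at birth = 100 / (100 + 107) = 0.48309.
Each age group contributes 5 × ASFR × survival:
  15–19: 5 × 0.301 × 0.9459 = 1.42358
  20–24: 5 × 0.339 × 0.9304 = 1.57703
  25–29: 5 × 0.322 × 0.9117 = 1.46784
  30–34: 5 × 0.133 × 0.9004 = 0.59877
  35–39: 5 × 0.049 × 0.8858 = 0.21702
  40–44: 5 × 0.008 × 0.8837 = 0.03535
  45–49: 5 × 0.001 × 0.8794 = 0.00440
Sum = 5.32399
NRR = 0.48309 × 5.32399 = 2.57197

2.572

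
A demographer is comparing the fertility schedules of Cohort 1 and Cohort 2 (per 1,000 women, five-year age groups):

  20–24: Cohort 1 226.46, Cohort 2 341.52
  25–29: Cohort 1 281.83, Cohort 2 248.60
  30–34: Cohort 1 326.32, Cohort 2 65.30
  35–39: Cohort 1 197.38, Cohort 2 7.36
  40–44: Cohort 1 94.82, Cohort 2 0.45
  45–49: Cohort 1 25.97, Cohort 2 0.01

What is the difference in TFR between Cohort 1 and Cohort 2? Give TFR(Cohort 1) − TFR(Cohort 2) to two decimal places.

2.45

Cohort 1:
  Sum of ASFRs = 226.46 + 281.83 + 326.32 + 197.38 + 94.82 + 25.97 = 1152.78
  TFR = 5 × 1152.78 / 1000 = 5.7639
Cohort 2:
  Sum of ASFRs = 341.52 + 248.60 + 65.30 + 7.36 + 0.45 + 0.01 = 663.24
  TFR = 5 × 663.24 / 1000 = 3.3162
Difference = 5.7639 − 3.3162 = 2.4477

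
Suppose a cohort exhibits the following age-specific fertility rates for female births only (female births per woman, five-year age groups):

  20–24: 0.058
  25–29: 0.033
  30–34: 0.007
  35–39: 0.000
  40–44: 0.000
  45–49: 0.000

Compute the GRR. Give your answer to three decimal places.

Sum of female ASFRs = 0.058 + 0.033 + 0.007 + 0.000 + 0.000 + 0.000 = 0.098
GRR = 5 × 0.098 = 0.49

0.490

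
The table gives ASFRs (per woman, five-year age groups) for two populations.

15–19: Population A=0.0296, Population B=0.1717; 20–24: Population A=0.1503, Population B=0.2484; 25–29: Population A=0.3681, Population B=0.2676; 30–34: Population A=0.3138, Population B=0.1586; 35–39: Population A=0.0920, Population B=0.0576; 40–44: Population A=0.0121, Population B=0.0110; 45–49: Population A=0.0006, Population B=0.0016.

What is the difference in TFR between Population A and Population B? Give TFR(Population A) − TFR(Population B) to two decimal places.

0.25

Population A:
  Sum of ASFRs = 0.0296 + 0.1503 + 0.3681 + 0.3138 + 0.0920 + 0.0121 + 0.0006 = 0.9665
  TFR = 5 × 0.9665 = 4.8325
Population B:
  Sum of ASFRs = 0.1717 + 0.2484 + 0.2676 + 0.1586 + 0.0576 + 0.0110 + 0.0016 = 0.9165
  TFR = 5 × 0.9165 = 4.5825
Difference = 4.8325 − 4.5825 = 0.25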